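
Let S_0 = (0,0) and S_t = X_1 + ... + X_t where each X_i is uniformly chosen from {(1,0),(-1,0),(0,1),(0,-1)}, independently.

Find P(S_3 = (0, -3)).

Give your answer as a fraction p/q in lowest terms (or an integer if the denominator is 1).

Let h be the number of horizontal steps (so 3-h are vertical). To end at (0,-3) need (h+0)/2 right-steps and ((3-h)-3)/2 up-steps.
Sum over h with 0 ≤ h ≤ 0, h ≡ 0 (mod 2), 3-h ≡ 1 (mod 2):
h=0: C(3,0)·C(0,0)·C(3,0) = 1·1·1 = 1
Total favorable: 1
Total paths: 4^3 = 64
P = 1/64 = 1/64

Answer: 1/64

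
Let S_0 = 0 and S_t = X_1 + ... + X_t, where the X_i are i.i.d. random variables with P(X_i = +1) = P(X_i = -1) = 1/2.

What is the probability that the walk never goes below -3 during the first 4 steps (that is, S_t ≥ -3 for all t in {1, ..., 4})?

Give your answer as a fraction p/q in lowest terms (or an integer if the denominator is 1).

Answer: 15/16

Derivation:
Let f(t,s) = #length-t paths at position s with S_1..S_t all ≥ -3.
f(t,s) = f(t-1,s-1) + f(t-1,s+1) for s ≥ -3; f(t,s) = 0 for s < -3.
t=0: f(0,0)=1
t=1: f(1,-1)=1 f(1,1)=1
t=2: f(2,-2)=1 f(2,0)=2 f(2,2)=1
t=3: f(3,-3)=1 f(3,-1)=3 f(3,1)=3 f(3,3)=1
t=4: f(4,-2)=4 f(4,0)=6 f(4,2)=4 f(4,4)=1
Σ_s f(4,s) = 15
P = 15/16 = 15/16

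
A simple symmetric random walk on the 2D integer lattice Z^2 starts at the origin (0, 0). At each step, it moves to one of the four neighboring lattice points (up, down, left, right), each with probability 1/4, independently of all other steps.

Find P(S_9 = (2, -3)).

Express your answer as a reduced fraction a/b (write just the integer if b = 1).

Let h be the number of horizontal steps (so 9-h are vertical). To end at (2,-3) need (h+2)/2 right-steps and ((9-h)-3)/2 up-steps.
Sum over h with 2 ≤ h ≤ 6, h ≡ 0 (mod 2), 9-h ≡ 1 (mod 2):
h=2: C(9,2)·C(2,2)·C(7,2) = 36·1·21 = 756
h=4: C(9,4)·C(4,3)·C(5,1) = 126·4·5 = 2520
h=6: C(9,6)·C(6,4)·C(3,0) = 84·15·1 = 1260
Total favorable: 4536
Total paths: 4^9 = 262144
P = 4536/262144 = 567/32768

Answer: 567/32768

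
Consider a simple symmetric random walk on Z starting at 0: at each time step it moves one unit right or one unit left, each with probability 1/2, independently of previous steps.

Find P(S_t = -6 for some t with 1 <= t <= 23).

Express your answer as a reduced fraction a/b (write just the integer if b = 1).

Count via complement. Let g(t,s) = #length-t paths at position s with S_1..S_t all ≠ -6.
g(t,s) = g(t-1,s-1) + g(t-1,s+1) for s ≠ -6; g(t,-6) = 0.
t=0: g(0,0)=1
t=1: g(1,-1)=1 g(1,1)=1
t=2: g(2,-2)=1 g(2,0)=2 g(2,2)=1
t=3: g(3,-3)=1 g(3,-1)=3 g(3,1)=3 g(3,3)=1
t=4: g(4,-4)=1 g(4,-2)=4 g(4,0)=6 g(4,2)=4 g(4,4)=1
t=5: g(5,-5)=1 g(5,-3)=5 g(5,-1)=10 g(5,1)=10 g(5,3)=5 g(5,5)=1
t=6: g(6,-4)=6 g(6,-2)=15 g(6,0)=20 g(6,2)=15 g(6,4)=6 g(6,6)=1
t=7: g(7,-5)=6 g(7,-3)=21 g(7,-1)=35 g(7,1)=35 g(7,3)=21 g(7,5)=7 g(7,7)=1
t=8: g(8,-4)=27 g(8,-2)=56 g(8,0)=70 g(8,2)=56 g(8,4)=28 g(8,6)=8 g(8,8)=1
t=9: g(9,-5)=27 g(9,-3)=83 g(9,-1)=126 g(9,1)=126 g(9,3)=84 g(9,5)=36 g(9,7)=9 g(9,9)=1
t=10: g(10,-4)=110 g(10,-2)=209 g(10,0)=252 g(10,2)=210 g(10,4)=120 g(10,6)=45 g(10,8)=10 g(10,10)=1
t=11: g(11,-5)=110 g(11,-3)=319 g(11,-1)=461 g(11,1)=462 g(11,3)=330 g(11,5)=165 g(11,7)=55 g(11,9)=11 g(11,11)=1
t=12: g(12,-4)=429 g(12,-2)=780 g(12,0)=923 g(12,2)=792 g(12,4)=495 g(12,6)=220 g(12,8)=66 g(12,10)=12 g(12,12)=1
t=13: g(13,-5)=429 g(13,-3)=1209 g(13,-1)=1703 g(13,1)=1715 g(13,3)=1287 g(13,5)=715 g(13,7)=286 g(13,9)=78 g(13,11)=13 g(13,13)=1
t=14: g(14,-4)=1638 g(14,-2)=2912 g(14,0)=3418 g(14,2)=3002 g(14,4)=2002 g(14,6)=1001 g(14,8)=364 g(14,10)=91 g(14,12)=14 g(14,14)=1
t=15: g(15,-5)=1638 g(15,-3)=4550 g(15,-1)=6330 g(15,1)=6420 g(15,3)=5004 g(15,5)=3003 g(15,7)=1365 g(15,9)=455 g(15,11)=105 g(15,13)=15 g(15,15)=1
t=16: g(16,-4)=6188 g(16,-2)=10880 g(16,0)=12750 g(16,2)=11424 g(16,4)=8007 g(16,6)=4368 g(16,8)=1820 g(16,10)=560 g(16,12)=120 g(16,14)=16 g(16,16)=1
t=17: g(17,-5)=6188 g(17,-3)=17068 g(17,-1)=23630 g(17,1)=24174 g(17,3)=19431 g(17,5)=12375 g(17,7)=6188 g(17,9)=2380 g(17,11)=680 g(17,13)=136 g(17,15)=17 g(17,17)=1
t=18: g(18,-4)=23256 g(18,-2)=40698 g(18,0)=47804 g(18,2)=43605 g(18,4)=31806 g(18,6)=18563 g(18,8)=8568 g(18,10)=3060 g(18,12)=816 g(18,14)=153 g(18,16)=18 g(18,18)=1
t=19: g(19,-5)=23256 g(19,-3)=63954 g(19,-1)=88502 g(19,1)=91409 g(19,3)=75411 g(19,5)=50369 g(19,7)=27131 g(19,9)=11628 g(19,11)=3876 g(19,13)=969 g(19,15)=171 g(19,17)=19 g(19,19)=1
t=20: g(20,-4)=87210 g(20,-2)=152456 g(20,0)=179911 g(20,2)=166820 g(20,4)=125780 g(20,6)=77500 g(20,8)=38759 g(20,10)=15504 g(20,12)=4845 g(20,14)=1140 g(20,16)=190 g(20,18)=20 g(20,20)=1
t=21: g(21,-5)=87210 g(21,-3)=239666 g(21,-1)=332367 g(21,1)=346731 g(21,3)=292600 g(21,5)=203280 g(21,7)=116259 g(21,9)=54263 g(21,11)=20349 g(21,13)=5985 g(21,15)=1330 g(21,17)=210 g(21,19)=21 g(21,21)=1
t=22: g(22,-4)=326876 g(22,-2)=572033 g(22,0)=679098 g(22,2)=639331 g(22,4)=495880 g(22,6)=319539 g(22,8)=170522 g(22,10)=74612 g(22,12)=26334 g(22,14)=7315 g(22,16)=1540 g(22,18)=231 g(22,20)=22 g(22,22)=1
t=23: g(23,-5)=326876 g(23,-3)=898909 g(23,-1)=1251131 g(23,1)=1318429 g(23,3)=1135211 g(23,5)=815419 g(23,7)=490061 g(23,9)=245134 g(23,11)=100946 g(23,13)=33649 g(23,15)=8855 g(23,17)=1771 g(23,19)=253 g(23,21)=23 g(23,23)=1
Paths never hitting -6: Σ_s g(23,s) = 6626668
Paths hitting -6: 2^23 - 6626668 = 1761940
P = 1761940/8388608 = 440485/2097152

Answer: 440485/2097152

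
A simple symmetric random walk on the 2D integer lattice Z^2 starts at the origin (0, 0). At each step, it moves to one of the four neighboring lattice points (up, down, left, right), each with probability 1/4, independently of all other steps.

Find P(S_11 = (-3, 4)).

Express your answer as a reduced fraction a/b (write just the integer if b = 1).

Answer: 12705/2097152

Derivation:
Let h be the number of horizontal steps (so 11-h are vertical). To end at (-3,4) need (h-3)/2 right-steps and ((11-h)+4)/2 up-steps.
Sum over h with 3 ≤ h ≤ 7, h ≡ 1 (mod 2), 11-h ≡ 0 (mod 2):
h=3: C(11,3)·C(3,0)·C(8,6) = 165·1·28 = 4620
h=5: C(11,5)·C(5,1)·C(6,5) = 462·5·6 = 13860
h=7: C(11,7)·C(7,2)·C(4,4) = 330·21·1 = 6930
Total favorable: 25410
Total paths: 4^11 = 4194304
P = 25410/4194304 = 12705/2097152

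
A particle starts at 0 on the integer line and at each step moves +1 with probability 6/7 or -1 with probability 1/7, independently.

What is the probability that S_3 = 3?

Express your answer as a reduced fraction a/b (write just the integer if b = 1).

To reach position 3 after 3 steps: need 3 steps of +1 and 0 steps of -1.
Number of such sequences: C(3,3) = 1
Each has probability (6/7)^3 · (1/7)^0 = 216/343
P = 1 · 216/343 = 216/343

Answer: 216/343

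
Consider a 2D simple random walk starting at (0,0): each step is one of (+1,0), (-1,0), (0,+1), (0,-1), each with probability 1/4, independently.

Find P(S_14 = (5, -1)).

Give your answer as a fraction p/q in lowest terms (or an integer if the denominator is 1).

Let h be the number of horizontal steps (so 14-h are vertical). To end at (5,-1) need (h+5)/2 right-steps and ((14-h)-1)/2 up-steps.
Sum over h with 5 ≤ h ≤ 13, h ≡ 1 (mod 2), 14-h ≡ 1 (mod 2):
h=5: C(14,5)·C(5,5)·C(9,4) = 2002·1·126 = 252252
h=7: C(14,7)·C(7,6)·C(7,3) = 3432·7·35 = 840840
h=9: C(14,9)·C(9,7)·C(5,2) = 2002·36·10 = 720720
h=11: C(14,11)·C(11,8)·C(3,1) = 364·165·3 = 180180
h=13: C(14,13)·C(13,9)·C(1,0) = 14·715·1 = 10010
Total favorable: 2004002
Total paths: 4^14 = 268435456
P = 2004002/268435456 = 1002001/134217728

Answer: 1002001/134217728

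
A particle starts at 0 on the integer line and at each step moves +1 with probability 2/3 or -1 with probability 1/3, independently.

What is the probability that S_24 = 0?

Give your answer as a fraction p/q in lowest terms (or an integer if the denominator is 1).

To be at 0 after 24 steps: need exactly 12 steps of +1 and 12 of -1.
Number of such sequences: C(24,12) = 2704156
Each has probability (2/3)^12 · (1/3)^12 = 4096/282429536481
P = 2704156 · 4096/282429536481 = 11076222976/282429536481

Answer: 11076222976/282429536481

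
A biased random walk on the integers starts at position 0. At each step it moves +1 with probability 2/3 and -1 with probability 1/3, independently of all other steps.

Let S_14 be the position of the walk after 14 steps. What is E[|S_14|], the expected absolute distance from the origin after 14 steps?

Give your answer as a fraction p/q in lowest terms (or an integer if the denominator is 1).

S_14 takes values m ≡ 0 (mod 2) with |m| ≤ 14; P(S_14=m) = C(14,(14+m)/2) · (2/3)^((14+m)/2) · (1/3)^((14-m)/2).
Distribution: P(S=-14)=1/4782969, P(S=-12)=28/4782969, P(S=-10)=364/4782969, P(S=-8)=2912/4782969, P(S=-6)=16016/4782969, P(S=-4)=64064/4782969, P(S=-2)=64064/1594323, P(S=0)=146432/1594323, P(S=2)=256256/1594323, P(S=4)=1025024/4782969, P(S=6)=1025024/4782969, P(S=8)=745472/4782969, P(S=10)=372736/4782969, P(S=12)=114688/4782969, P(S=14)=16384/4782969
E[|S_14|] = Σ_m |m|·P(S_14=m) = 7949522/1594323

Answer: 7949522/1594323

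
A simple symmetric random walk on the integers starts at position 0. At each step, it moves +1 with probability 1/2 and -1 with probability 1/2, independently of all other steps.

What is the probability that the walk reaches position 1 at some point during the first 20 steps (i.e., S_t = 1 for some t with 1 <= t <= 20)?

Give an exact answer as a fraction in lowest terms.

Count via complement. Let g(t,s) = #length-t paths at position s with S_1..S_t all ≠ 1.
g(t,s) = g(t-1,s-1) + g(t-1,s+1) for s ≠ 1; g(t,1) = 0.
t=0: g(0,0)=1
t=1: g(1,-1)=1
t=2: g(2,-2)=1 g(2,0)=1
t=3: g(3,-3)=1 g(3,-1)=2
t=4: g(4,-4)=1 g(4,-2)=3 g(4,0)=2
t=5: g(5,-5)=1 g(5,-3)=4 g(5,-1)=5
t=6: g(6,-6)=1 g(6,-4)=5 g(6,-2)=9 g(6,0)=5
t=7: g(7,-7)=1 g(7,-5)=6 g(7,-3)=14 g(7,-1)=14
t=8: g(8,-8)=1 g(8,-6)=7 g(8,-4)=20 g(8,-2)=28 g(8,0)=14
t=9: g(9,-9)=1 g(9,-7)=8 g(9,-5)=27 g(9,-3)=48 g(9,-1)=42
t=10: g(10,-10)=1 g(10,-8)=9 g(10,-6)=35 g(10,-4)=75 g(10,-2)=90 g(10,0)=42
t=11: g(11,-11)=1 g(11,-9)=10 g(11,-7)=44 g(11,-5)=110 g(11,-3)=165 g(11,-1)=132
t=12: g(12,-12)=1 g(12,-10)=11 g(12,-8)=54 g(12,-6)=154 g(12,-4)=275 g(12,-2)=297 g(12,0)=132
t=13: g(13,-13)=1 g(13,-11)=12 g(13,-9)=65 g(13,-7)=208 g(13,-5)=429 g(13,-3)=572 g(13,-1)=429
t=14: g(14,-14)=1 g(14,-12)=13 g(14,-10)=77 g(14,-8)=273 g(14,-6)=637 g(14,-4)=1001 g(14,-2)=1001 g(14,0)=429
t=15: g(15,-15)=1 g(15,-13)=14 g(15,-11)=90 g(15,-9)=350 g(15,-7)=910 g(15,-5)=1638 g(15,-3)=2002 g(15,-1)=1430
t=16: g(16,-16)=1 g(16,-14)=15 g(16,-12)=104 g(16,-10)=440 g(16,-8)=1260 g(16,-6)=2548 g(16,-4)=3640 g(16,-2)=3432 g(16,0)=1430
t=17: g(17,-17)=1 g(17,-15)=16 g(17,-13)=119 g(17,-11)=544 g(17,-9)=1700 g(17,-7)=3808 g(17,-5)=6188 g(17,-3)=7072 g(17,-1)=4862
t=18: g(18,-18)=1 g(18,-16)=17 g(18,-14)=135 g(18,-12)=663 g(18,-10)=2244 g(18,-8)=5508 g(18,-6)=9996 g(18,-4)=13260 g(18,-2)=11934 g(18,0)=4862
t=19: g(19,-19)=1 g(19,-17)=18 g(19,-15)=152 g(19,-13)=798 g(19,-11)=2907 g(19,-9)=7752 g(19,-7)=15504 g(19,-5)=23256 g(19,-3)=25194 g(19,-1)=16796
t=20: g(20,-20)=1 g(20,-18)=19 g(20,-16)=170 g(20,-14)=950 g(20,-12)=3705 g(20,-10)=10659 g(20,-8)=23256 g(20,-6)=38760 g(20,-4)=48450 g(20,-2)=41990 g(20,0)=16796
Paths never hitting 1: Σ_s g(20,s) = 184756
Paths hitting 1: 2^20 - 184756 = 863820
P = 863820/1048576 = 215955/262144

Answer: 215955/262144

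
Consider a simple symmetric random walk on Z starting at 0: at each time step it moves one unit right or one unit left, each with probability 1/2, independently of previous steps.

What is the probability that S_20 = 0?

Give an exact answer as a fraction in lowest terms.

Answer: 46189/262144

Derivation:
To return to 0 after 20 steps: need exactly 10 steps of +1 and 10 of -1.
Favorable paths: C(20,10) = 184756
Total paths: 2^20 = 1048576
P = 184756/1048576 = 46189/262144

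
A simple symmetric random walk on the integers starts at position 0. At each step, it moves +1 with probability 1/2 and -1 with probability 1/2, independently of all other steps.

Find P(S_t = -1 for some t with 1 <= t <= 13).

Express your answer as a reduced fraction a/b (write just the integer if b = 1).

Count via complement. Let g(t,s) = #length-t paths at position s with S_1..S_t all ≠ -1.
g(t,s) = g(t-1,s-1) + g(t-1,s+1) for s ≠ -1; g(t,-1) = 0.
t=0: g(0,0)=1
t=1: g(1,1)=1
t=2: g(2,0)=1 g(2,2)=1
t=3: g(3,1)=2 g(3,3)=1
t=4: g(4,0)=2 g(4,2)=3 g(4,4)=1
t=5: g(5,1)=5 g(5,3)=4 g(5,5)=1
t=6: g(6,0)=5 g(6,2)=9 g(6,4)=5 g(6,6)=1
t=7: g(7,1)=14 g(7,3)=14 g(7,5)=6 g(7,7)=1
t=8: g(8,0)=14 g(8,2)=28 g(8,4)=20 g(8,6)=7 g(8,8)=1
t=9: g(9,1)=42 g(9,3)=48 g(9,5)=27 g(9,7)=8 g(9,9)=1
t=10: g(10,0)=42 g(10,2)=90 g(10,4)=75 g(10,6)=35 g(10,8)=9 g(10,10)=1
t=11: g(11,1)=132 g(11,3)=165 g(11,5)=110 g(11,7)=44 g(11,9)=10 g(11,11)=1
t=12: g(12,0)=132 g(12,2)=297 g(12,4)=275 g(12,6)=154 g(12,8)=54 g(12,10)=11 g(12,12)=1
t=13: g(13,1)=429 g(13,3)=572 g(13,5)=429 g(13,7)=208 g(13,9)=65 g(13,11)=12 g(13,13)=1
Paths never hitting -1: Σ_s g(13,s) = 1716
Paths hitting -1: 2^13 - 1716 = 6476
P = 6476/8192 = 1619/2048

Answer: 1619/2048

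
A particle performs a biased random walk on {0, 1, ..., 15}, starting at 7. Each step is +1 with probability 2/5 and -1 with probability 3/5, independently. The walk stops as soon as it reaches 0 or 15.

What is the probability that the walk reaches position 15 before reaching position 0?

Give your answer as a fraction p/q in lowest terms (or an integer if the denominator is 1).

Answer: 527104/14316139

Derivation:
Biased walk: p = 2/5, q = 3/5, r = q/p = 3/2
Gambler's ruin: P(hit 15 before 0 | start at 7) = (1 - r^a)/(1 - r^N)
r^7 = 2187/128; r^15 = 14348907/32768
P = (1 - 2187/128) / (1 - 14348907/32768) = -2059/128 / -14316139/32768 = 527104/14316139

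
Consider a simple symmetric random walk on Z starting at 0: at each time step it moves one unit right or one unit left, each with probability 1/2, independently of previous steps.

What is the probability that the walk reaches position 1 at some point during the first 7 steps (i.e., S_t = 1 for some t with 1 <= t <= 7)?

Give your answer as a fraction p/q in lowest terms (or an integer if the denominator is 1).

Answer: 93/128

Derivation:
Count via complement. Let g(t,s) = #length-t paths at position s with S_1..S_t all ≠ 1.
g(t,s) = g(t-1,s-1) + g(t-1,s+1) for s ≠ 1; g(t,1) = 0.
t=0: g(0,0)=1
t=1: g(1,-1)=1
t=2: g(2,-2)=1 g(2,0)=1
t=3: g(3,-3)=1 g(3,-1)=2
t=4: g(4,-4)=1 g(4,-2)=3 g(4,0)=2
t=5: g(5,-5)=1 g(5,-3)=4 g(5,-1)=5
t=6: g(6,-6)=1 g(6,-4)=5 g(6,-2)=9 g(6,0)=5
t=7: g(7,-7)=1 g(7,-5)=6 g(7,-3)=14 g(7,-1)=14
Paths never hitting 1: Σ_s g(7,s) = 35
Paths hitting 1: 2^7 - 35 = 93
P = 93/128 = 93/128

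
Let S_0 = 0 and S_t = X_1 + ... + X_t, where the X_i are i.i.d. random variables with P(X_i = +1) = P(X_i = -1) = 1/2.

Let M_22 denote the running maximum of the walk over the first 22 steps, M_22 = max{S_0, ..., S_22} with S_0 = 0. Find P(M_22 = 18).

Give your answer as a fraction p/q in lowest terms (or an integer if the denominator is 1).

Answer: 231/4194304

Derivation:
Let M_22 = max(S_0,...,S_22). Use the reflection principle: for j ≥ 1, #{paths with M_22 ≥ j} = #{S_22 ≥ j} + #{S_22 ≥ j+1}.
By reflection, #{M_22 ≥ 18} = #{S_22 ≥ 18} + #{S_22 ≥ 19} = 254 + 23 = 277.
#{M_22 ≥ 19} = #{S_22 ≥ 19} + #{S_22 ≥ 20} = 23 + 23 = 46.
#{M_22 = 18} = 277 - 46 = 231.
P(M_22 = 18) = 231/4194304 = 231/4194304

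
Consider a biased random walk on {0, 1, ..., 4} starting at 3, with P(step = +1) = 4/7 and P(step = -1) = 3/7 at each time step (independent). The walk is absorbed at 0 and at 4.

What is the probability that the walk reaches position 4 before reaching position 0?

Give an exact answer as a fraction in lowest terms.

Answer: 148/175

Derivation:
Biased walk: p = 4/7, q = 3/7, r = q/p = 3/4
Gambler's ruin: P(hit 4 before 0 | start at 3) = (1 - r^a)/(1 - r^N)
r^3 = 27/64; r^4 = 81/256
P = (1 - 27/64) / (1 - 81/256) = 37/64 / 175/256 = 148/175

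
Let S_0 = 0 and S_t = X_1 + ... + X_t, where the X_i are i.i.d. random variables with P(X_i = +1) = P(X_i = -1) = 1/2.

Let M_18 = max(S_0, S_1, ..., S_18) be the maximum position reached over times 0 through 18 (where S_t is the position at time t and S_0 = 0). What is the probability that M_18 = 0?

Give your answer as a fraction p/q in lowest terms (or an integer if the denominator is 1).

Let M_18 = max(S_0,...,S_18). Use the reflection principle: for j ≥ 1, #{paths with M_18 ≥ j} = #{S_18 ≥ j} + #{S_18 ≥ j+1}.
P(M_18 ≥ 0) = 1 since S_0 = 0, so #{M_18 ≥ 0} = 262144.
#{M_18 ≥ 1} = #{S_18 ≥ 1} + #{S_18 ≥ 2} = 106762 + 106762 = 213524.
#{M_18 = 0} = 262144 - 213524 = 48620.
P(M_18 = 0) = 48620/262144 = 12155/65536

Answer: 12155/65536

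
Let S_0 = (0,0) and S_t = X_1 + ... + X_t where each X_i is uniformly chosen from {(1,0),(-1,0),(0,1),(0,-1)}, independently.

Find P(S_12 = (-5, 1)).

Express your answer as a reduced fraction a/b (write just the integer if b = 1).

Let h be the number of horizontal steps (so 12-h are vertical). To end at (-5,1) need (h-5)/2 right-steps and ((12-h)+1)/2 up-steps.
Sum over h with 5 ≤ h ≤ 11, h ≡ 1 (mod 2), 12-h ≡ 1 (mod 2):
h=5: C(12,5)·C(5,0)·C(7,4) = 792·1·35 = 27720
h=7: C(12,7)·C(7,1)·C(5,3) = 792·7·10 = 55440
h=9: C(12,9)·C(9,2)·C(3,2) = 220·36·3 = 23760
h=11: C(12,11)·C(11,3)·C(1,1) = 12·165·1 = 1980
Total favorable: 108900
Total paths: 4^12 = 16777216
P = 108900/16777216 = 27225/4194304

Answer: 27225/4194304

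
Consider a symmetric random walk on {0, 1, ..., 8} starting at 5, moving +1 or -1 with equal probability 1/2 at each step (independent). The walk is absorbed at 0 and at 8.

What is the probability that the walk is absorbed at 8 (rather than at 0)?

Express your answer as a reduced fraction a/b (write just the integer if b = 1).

Answer: 5/8

Derivation:
Symmetric walk (p = 1/2): the harmonic-function argument gives P(hit 8 before 0 | start at 5) = a/N.
P = 5/8 = 5/8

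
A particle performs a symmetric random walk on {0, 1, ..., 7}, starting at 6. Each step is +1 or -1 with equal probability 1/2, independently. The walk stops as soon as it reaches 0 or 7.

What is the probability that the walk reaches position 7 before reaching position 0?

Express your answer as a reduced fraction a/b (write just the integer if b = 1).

Answer: 6/7

Derivation:
Symmetric walk (p = 1/2): the harmonic-function argument gives P(hit 7 before 0 | start at 6) = a/N.
P = 6/7 = 6/7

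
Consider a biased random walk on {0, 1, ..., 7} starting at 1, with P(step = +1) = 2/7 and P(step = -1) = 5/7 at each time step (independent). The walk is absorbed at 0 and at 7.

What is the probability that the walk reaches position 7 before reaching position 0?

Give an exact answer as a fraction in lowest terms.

Answer: 64/25999

Derivation:
Biased walk: p = 2/7, q = 5/7, r = q/p = 5/2
Gambler's ruin: P(hit 7 before 0 | start at 1) = (1 - r^a)/(1 - r^N)
r^1 = 5/2; r^7 = 78125/128
P = (1 - 5/2) / (1 - 78125/128) = -3/2 / -77997/128 = 64/25999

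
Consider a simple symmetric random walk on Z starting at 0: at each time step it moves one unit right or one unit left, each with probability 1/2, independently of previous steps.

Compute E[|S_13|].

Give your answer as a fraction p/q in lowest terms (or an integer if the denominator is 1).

S_13 takes values m ≡ 1 (mod 2) with |m| ≤ 13; P(S_13=m) = C(13,(13+m)/2)/2^13.
Total paths: 2^13 = 8192
Distribution: P(S=-13)=1/8192, P(S=-11)=13/8192, P(S=-9)=78/8192, P(S=-7)=286/8192, P(S=-5)=715/8192, P(S=-3)=1287/8192, P(S=-1)=1716/8192, P(S=1)=1716/8192, P(S=3)=1287/8192, P(S=5)=715/8192, P(S=7)=286/8192, P(S=9)=78/8192, P(S=11)=13/8192, P(S=13)=1/8192
E[|S_13|] = Σ_m |m|·P(S_13=m) = 24024/8192 = 3003/1024

Answer: 3003/1024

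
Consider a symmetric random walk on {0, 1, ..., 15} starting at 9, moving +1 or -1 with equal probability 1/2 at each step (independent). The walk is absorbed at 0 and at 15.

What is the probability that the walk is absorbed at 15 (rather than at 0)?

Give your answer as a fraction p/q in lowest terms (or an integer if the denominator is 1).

Answer: 3/5

Derivation:
Symmetric walk (p = 1/2): the harmonic-function argument gives P(hit 15 before 0 | start at 9) = a/N.
P = 9/15 = 3/5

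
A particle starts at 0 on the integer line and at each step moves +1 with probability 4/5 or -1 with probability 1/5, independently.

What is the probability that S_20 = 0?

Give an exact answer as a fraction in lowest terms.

To be at 0 after 20 steps: need exactly 10 steps of +1 and 10 of -1.
Number of such sequences: C(20,10) = 184756
Each has probability (4/5)^10 · (1/5)^10 = 1048576/95367431640625
P = 184756 · 1048576/95367431640625 = 193730707456/95367431640625

Answer: 193730707456/95367431640625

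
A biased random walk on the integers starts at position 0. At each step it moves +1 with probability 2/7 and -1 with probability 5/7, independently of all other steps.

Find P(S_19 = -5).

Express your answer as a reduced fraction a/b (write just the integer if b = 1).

Answer: 1574625000000000/11398895185373143

Derivation:
To reach position -5 after 19 steps: need 7 steps of +1 and 12 steps of -1.
Number of such sequences: C(19,7) = 50388
Each has probability (2/7)^7 · (5/7)^12 = 31250000000/11398895185373143
P = 50388 · 31250000000/11398895185373143 = 1574625000000000/11398895185373143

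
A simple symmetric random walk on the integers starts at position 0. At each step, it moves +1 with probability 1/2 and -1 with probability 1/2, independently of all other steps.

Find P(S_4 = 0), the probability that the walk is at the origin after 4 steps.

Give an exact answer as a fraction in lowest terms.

Answer: 3/8

Derivation:
To return to 0 after 4 steps: need exactly 2 steps of +1 and 2 of -1.
Favorable paths: C(4,2) = 6
Total paths: 2^4 = 16
P = 6/16 = 3/8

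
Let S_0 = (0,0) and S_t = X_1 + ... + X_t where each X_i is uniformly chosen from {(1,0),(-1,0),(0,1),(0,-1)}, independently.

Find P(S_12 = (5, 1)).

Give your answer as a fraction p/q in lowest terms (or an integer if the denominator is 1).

Answer: 27225/4194304

Derivation:
Let h be the number of horizontal steps (so 12-h are vertical). To end at (5,1) need (h+5)/2 right-steps and ((12-h)+1)/2 up-steps.
Sum over h with 5 ≤ h ≤ 11, h ≡ 1 (mod 2), 12-h ≡ 1 (mod 2):
h=5: C(12,5)·C(5,5)·C(7,4) = 792·1·35 = 27720
h=7: C(12,7)·C(7,6)·C(5,3) = 792·7·10 = 55440
h=9: C(12,9)·C(9,7)·C(3,2) = 220·36·3 = 23760
h=11: C(12,11)·C(11,8)·C(1,1) = 12·165·1 = 1980
Total favorable: 108900
Total paths: 4^12 = 16777216
P = 108900/16777216 = 27225/4194304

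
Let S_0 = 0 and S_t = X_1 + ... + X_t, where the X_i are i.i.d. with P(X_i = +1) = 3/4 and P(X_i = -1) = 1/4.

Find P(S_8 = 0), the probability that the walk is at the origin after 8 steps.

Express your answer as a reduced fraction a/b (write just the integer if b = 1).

Answer: 2835/32768

Derivation:
To be at 0 after 8 steps: need exactly 4 steps of +1 and 4 of -1.
Number of such sequences: C(8,4) = 70
Each has probability (3/4)^4 · (1/4)^4 = 81/65536
P = 70 · 81/65536 = 2835/32768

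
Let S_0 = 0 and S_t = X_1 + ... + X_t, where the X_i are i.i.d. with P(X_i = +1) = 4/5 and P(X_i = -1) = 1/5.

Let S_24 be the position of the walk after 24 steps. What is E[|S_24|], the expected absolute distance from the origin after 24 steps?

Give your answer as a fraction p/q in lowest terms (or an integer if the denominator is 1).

S_24 takes values m ≡ 0 (mod 2) with |m| ≤ 24; P(S_24=m) = C(24,(24+m)/2) · (4/5)^((24+m)/2) · (1/5)^((24-m)/2).
Distribution: P(S=-24)=1/59604644775390625, P(S=-22)=96/59604644775390625, P(S=-20)=4416/59604644775390625, P(S=-18)=129536/59604644775390625, P(S=-16)=2720256/59604644775390625, P(S=-14)=43524096/59604644775390625, P(S=-12)=551305216/59604644775390625, P(S=-10)=5670567936/59604644775390625, P(S=-8)=48199827456/59604644775390625, P(S=-6)=342754328576/59604644775390625, P(S=-4)=2056525971456/59604644775390625, P(S=-2)=10469586763776/59604644775390625, P(S=0)=45368209309696/59604644775390625, P(S=2)=167513388220416/59604644775390625, P(S=4)=526470648692736/59604644775390625, P(S=6)=1403921729847296/59604644775390625, P(S=8)=3158823892156416/59604644775390625, P(S=10)=5946021444059136/59604644775390625, P(S=12)=9249366690758656/59604644775390625, P(S=14)=11683410556747776/59604644775390625, P(S=16)=11683410556747776/59604644775390625, P(S=18)=8901646138474496/59604644775390625, P(S=20)=4855443348258816/59604644775390625, P(S=22)=1688849860263936/59604644775390625, P(S=24)=281474976710656/59604644775390625
E[|S_24|] = Σ_m |m|·P(S_24=m) = 858370227522884952/59604644775390625

Answer: 858370227522884952/59604644775390625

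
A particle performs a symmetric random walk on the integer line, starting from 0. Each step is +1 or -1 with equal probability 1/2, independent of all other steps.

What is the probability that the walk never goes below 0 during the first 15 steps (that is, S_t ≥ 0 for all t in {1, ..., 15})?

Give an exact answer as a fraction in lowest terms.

Answer: 6435/32768

Derivation:
Let f(t,s) = #length-t paths at position s with S_1..S_t all ≥ 0.
f(t,s) = f(t-1,s-1) + f(t-1,s+1) for s ≥ 0; f(t,s) = 0 for s < 0.
t=0: f(0,0)=1
t=1: f(1,1)=1
t=2: f(2,0)=1 f(2,2)=1
t=3: f(3,1)=2 f(3,3)=1
t=4: f(4,0)=2 f(4,2)=3 f(4,4)=1
t=5: f(5,1)=5 f(5,3)=4 f(5,5)=1
t=6: f(6,0)=5 f(6,2)=9 f(6,4)=5 f(6,6)=1
t=7: f(7,1)=14 f(7,3)=14 f(7,5)=6 f(7,7)=1
t=8: f(8,0)=14 f(8,2)=28 f(8,4)=20 f(8,6)=7 f(8,8)=1
t=9: f(9,1)=42 f(9,3)=48 f(9,5)=27 f(9,7)=8 f(9,9)=1
t=10: f(10,0)=42 f(10,2)=90 f(10,4)=75 f(10,6)=35 f(10,8)=9 f(10,10)=1
t=11: f(11,1)=132 f(11,3)=165 f(11,5)=110 f(11,7)=44 f(11,9)=10 f(11,11)=1
t=12: f(12,0)=132 f(12,2)=297 f(12,4)=275 f(12,6)=154 f(12,8)=54 f(12,10)=11 f(12,12)=1
t=13: f(13,1)=429 f(13,3)=572 f(13,5)=429 f(13,7)=208 f(13,9)=65 f(13,11)=12 f(13,13)=1
t=14: f(14,0)=429 f(14,2)=1001 f(14,4)=1001 f(14,6)=637 f(14,8)=273 f(14,10)=77 f(14,12)=13 f(14,14)=1
t=15: f(15,1)=1430 f(15,3)=2002 f(15,5)=1638 f(15,7)=910 f(15,9)=350 f(15,11)=90 f(15,13)=14 f(15,15)=1
Σ_s f(15,s) = 6435
P = 6435/32768 = 6435/32768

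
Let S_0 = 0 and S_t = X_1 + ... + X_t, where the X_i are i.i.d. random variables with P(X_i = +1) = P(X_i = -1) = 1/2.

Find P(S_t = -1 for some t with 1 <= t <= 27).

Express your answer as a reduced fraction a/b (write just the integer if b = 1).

Answer: 28539857/33554432

Derivation:
Count via complement. Let g(t,s) = #length-t paths at position s with S_1..S_t all ≠ -1.
g(t,s) = g(t-1,s-1) + g(t-1,s+1) for s ≠ -1; g(t,-1) = 0.
t=0: g(0,0)=1
t=1: g(1,1)=1
t=2: g(2,0)=1 g(2,2)=1
t=3: g(3,1)=2 g(3,3)=1
t=4: g(4,0)=2 g(4,2)=3 g(4,4)=1
t=5: g(5,1)=5 g(5,3)=4 g(5,5)=1
t=6: g(6,0)=5 g(6,2)=9 g(6,4)=5 g(6,6)=1
t=7: g(7,1)=14 g(7,3)=14 g(7,5)=6 g(7,7)=1
t=8: g(8,0)=14 g(8,2)=28 g(8,4)=20 g(8,6)=7 g(8,8)=1
t=9: g(9,1)=42 g(9,3)=48 g(9,5)=27 g(9,7)=8 g(9,9)=1
t=10: g(10,0)=42 g(10,2)=90 g(10,4)=75 g(10,6)=35 g(10,8)=9 g(10,10)=1
t=11: g(11,1)=132 g(11,3)=165 g(11,5)=110 g(11,7)=44 g(11,9)=10 g(11,11)=1
t=12: g(12,0)=132 g(12,2)=297 g(12,4)=275 g(12,6)=154 g(12,8)=54 g(12,10)=11 g(12,12)=1
t=13: g(13,1)=429 g(13,3)=572 g(13,5)=429 g(13,7)=208 g(13,9)=65 g(13,11)=12 g(13,13)=1
t=14: g(14,0)=429 g(14,2)=1001 g(14,4)=1001 g(14,6)=637 g(14,8)=273 g(14,10)=77 g(14,12)=13 g(14,14)=1
t=15: g(15,1)=1430 g(15,3)=2002 g(15,5)=1638 g(15,7)=910 g(15,9)=350 g(15,11)=90 g(15,13)=14 g(15,15)=1
t=16: g(16,0)=1430 g(16,2)=3432 g(16,4)=3640 g(16,6)=2548 g(16,8)=1260 g(16,10)=440 g(16,12)=104 g(16,14)=15 g(16,16)=1
t=17: g(17,1)=4862 g(17,3)=7072 g(17,5)=6188 g(17,7)=3808 g(17,9)=1700 g(17,11)=544 g(17,13)=119 g(17,15)=16 g(17,17)=1
t=18: g(18,0)=4862 g(18,2)=11934 g(18,4)=13260 g(18,6)=9996 g(18,8)=5508 g(18,10)=2244 g(18,12)=663 g(18,14)=135 g(18,16)=17 g(18,18)=1
t=19: g(19,1)=16796 g(19,3)=25194 g(19,5)=23256 g(19,7)=15504 g(19,9)=7752 g(19,11)=2907 g(19,13)=798 g(19,15)=152 g(19,17)=18 g(19,19)=1
t=20: g(20,0)=16796 g(20,2)=41990 g(20,4)=48450 g(20,6)=38760 g(20,8)=23256 g(20,10)=10659 g(20,12)=3705 g(20,14)=950 g(20,16)=170 g(20,18)=19 g(20,20)=1
t=21: g(21,1)=58786 g(21,3)=90440 g(21,5)=87210 g(21,7)=62016 g(21,9)=33915 g(21,11)=14364 g(21,13)=4655 g(21,15)=1120 g(21,17)=189 g(21,19)=20 g(21,21)=1
t=22: g(22,0)=58786 g(22,2)=149226 g(22,4)=177650 g(22,6)=149226 g(22,8)=95931 g(22,10)=48279 g(22,12)=19019 g(22,14)=5775 g(22,16)=1309 g(22,18)=209 g(22,20)=21 g(22,22)=1
t=23: g(23,1)=208012 g(23,3)=326876 g(23,5)=326876 g(23,7)=245157 g(23,9)=144210 g(23,11)=67298 g(23,13)=24794 g(23,15)=7084 g(23,17)=1518 g(23,19)=230 g(23,21)=22 g(23,23)=1
t=24: g(24,0)=208012 g(24,2)=534888 g(24,4)=653752 g(24,6)=572033 g(24,8)=389367 g(24,10)=211508 g(24,12)=92092 g(24,14)=31878 g(24,16)=8602 g(24,18)=1748 g(24,20)=252 g(24,22)=23 g(24,24)=1
t=25: g(25,1)=742900 g(25,3)=1188640 g(25,5)=1225785 g(25,7)=961400 g(25,9)=600875 g(25,11)=303600 g(25,13)=123970 g(25,15)=40480 g(25,17)=10350 g(25,19)=2000 g(25,21)=275 g(25,23)=24 g(25,25)=1
t=26: g(26,0)=742900 g(26,2)=1931540 g(26,4)=2414425 g(26,6)=2187185 g(26,8)=1562275 g(26,10)=904475 g(26,12)=427570 g(26,14)=164450 g(26,16)=50830 g(26,18)=12350 g(26,20)=2275 g(26,22)=299 g(26,24)=25 g(26,26)=1
t=27: g(27,1)=2674440 g(27,3)=4345965 g(27,5)=4601610 g(27,7)=3749460 g(27,9)=2466750 g(27,11)=1332045 g(27,13)=592020 g(27,15)=215280 g(27,17)=63180 g(27,19)=14625 g(27,21)=2574 g(27,23)=324 g(27,25)=26 g(27,27)=1
Paths never hitting -1: Σ_s g(27,s) = 20058300
Paths hitting -1: 2^27 - 20058300 = 114159428
P = 114159428/134217728 = 28539857/33554432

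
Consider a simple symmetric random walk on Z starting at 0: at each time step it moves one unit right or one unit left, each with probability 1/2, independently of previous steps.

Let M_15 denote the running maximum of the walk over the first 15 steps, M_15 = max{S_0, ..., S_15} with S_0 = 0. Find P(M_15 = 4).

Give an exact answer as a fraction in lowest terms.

Let M_15 = max(S_0,...,S_15). Use the reflection principle: for j ≥ 1, #{paths with M_15 ≥ j} = #{S_15 ≥ j} + #{S_15 ≥ j+1}.
By reflection, #{M_15 ≥ 4} = #{S_15 ≥ 4} + #{S_15 ≥ 5} = 4944 + 4944 = 9888.
#{M_15 ≥ 5} = #{S_15 ≥ 5} + #{S_15 ≥ 6} = 4944 + 1941 = 6885.
#{M_15 = 4} = 9888 - 6885 = 3003.
P(M_15 = 4) = 3003/32768 = 3003/32768

Answer: 3003/32768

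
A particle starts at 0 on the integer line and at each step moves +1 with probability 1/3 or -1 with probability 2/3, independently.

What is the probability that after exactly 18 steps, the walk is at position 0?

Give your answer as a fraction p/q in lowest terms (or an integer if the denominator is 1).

To be at 0 after 18 steps: need exactly 9 steps of +1 and 9 of -1.
Number of such sequences: C(18,9) = 48620
Each has probability (1/3)^9 · (2/3)^9 = 512/387420489
P = 48620 · 512/387420489 = 24893440/387420489

Answer: 24893440/387420489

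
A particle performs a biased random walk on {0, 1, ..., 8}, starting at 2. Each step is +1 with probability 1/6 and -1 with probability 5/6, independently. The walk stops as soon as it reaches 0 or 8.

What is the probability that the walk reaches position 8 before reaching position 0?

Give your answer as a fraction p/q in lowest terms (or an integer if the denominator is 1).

Biased walk: p = 1/6, q = 5/6, r = q/p = 5
Gambler's ruin: P(hit 8 before 0 | start at 2) = (1 - r^a)/(1 - r^N)
r^2 = 25; r^8 = 390625
P = (1 - 25) / (1 - 390625) = -24 / -390624 = 1/16276

Answer: 1/16276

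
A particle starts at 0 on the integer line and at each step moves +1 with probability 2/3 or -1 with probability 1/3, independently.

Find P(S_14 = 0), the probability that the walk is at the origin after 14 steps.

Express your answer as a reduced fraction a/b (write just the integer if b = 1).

Answer: 146432/1594323

Derivation:
To be at 0 after 14 steps: need exactly 7 steps of +1 and 7 of -1.
Number of such sequences: C(14,7) = 3432
Each has probability (2/3)^7 · (1/3)^7 = 128/4782969
P = 3432 · 128/4782969 = 146432/1594323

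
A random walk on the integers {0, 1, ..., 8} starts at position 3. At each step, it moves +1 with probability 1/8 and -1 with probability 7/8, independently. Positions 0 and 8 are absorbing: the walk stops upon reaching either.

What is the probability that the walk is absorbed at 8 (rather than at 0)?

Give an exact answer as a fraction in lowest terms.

Biased walk: p = 1/8, q = 7/8, r = q/p = 7
Gambler's ruin: P(hit 8 before 0 | start at 3) = (1 - r^a)/(1 - r^N)
r^3 = 343; r^8 = 5764801
P = (1 - 343) / (1 - 5764801) = -342 / -5764800 = 57/960800

Answer: 57/960800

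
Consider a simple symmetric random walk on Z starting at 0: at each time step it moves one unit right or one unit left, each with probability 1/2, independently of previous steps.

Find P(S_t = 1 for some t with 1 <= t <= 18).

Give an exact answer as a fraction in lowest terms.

Count via complement. Let g(t,s) = #length-t paths at position s with S_1..S_t all ≠ 1.
g(t,s) = g(t-1,s-1) + g(t-1,s+1) for s ≠ 1; g(t,1) = 0.
t=0: g(0,0)=1
t=1: g(1,-1)=1
t=2: g(2,-2)=1 g(2,0)=1
t=3: g(3,-3)=1 g(3,-1)=2
t=4: g(4,-4)=1 g(4,-2)=3 g(4,0)=2
t=5: g(5,-5)=1 g(5,-3)=4 g(5,-1)=5
t=6: g(6,-6)=1 g(6,-4)=5 g(6,-2)=9 g(6,0)=5
t=7: g(7,-7)=1 g(7,-5)=6 g(7,-3)=14 g(7,-1)=14
t=8: g(8,-8)=1 g(8,-6)=7 g(8,-4)=20 g(8,-2)=28 g(8,0)=14
t=9: g(9,-9)=1 g(9,-7)=8 g(9,-5)=27 g(9,-3)=48 g(9,-1)=42
t=10: g(10,-10)=1 g(10,-8)=9 g(10,-6)=35 g(10,-4)=75 g(10,-2)=90 g(10,0)=42
t=11: g(11,-11)=1 g(11,-9)=10 g(11,-7)=44 g(11,-5)=110 g(11,-3)=165 g(11,-1)=132
t=12: g(12,-12)=1 g(12,-10)=11 g(12,-8)=54 g(12,-6)=154 g(12,-4)=275 g(12,-2)=297 g(12,0)=132
t=13: g(13,-13)=1 g(13,-11)=12 g(13,-9)=65 g(13,-7)=208 g(13,-5)=429 g(13,-3)=572 g(13,-1)=429
t=14: g(14,-14)=1 g(14,-12)=13 g(14,-10)=77 g(14,-8)=273 g(14,-6)=637 g(14,-4)=1001 g(14,-2)=1001 g(14,0)=429
t=15: g(15,-15)=1 g(15,-13)=14 g(15,-11)=90 g(15,-9)=350 g(15,-7)=910 g(15,-5)=1638 g(15,-3)=2002 g(15,-1)=1430
t=16: g(16,-16)=1 g(16,-14)=15 g(16,-12)=104 g(16,-10)=440 g(16,-8)=1260 g(16,-6)=2548 g(16,-4)=3640 g(16,-2)=3432 g(16,0)=1430
t=17: g(17,-17)=1 g(17,-15)=16 g(17,-13)=119 g(17,-11)=544 g(17,-9)=1700 g(17,-7)=3808 g(17,-5)=6188 g(17,-3)=7072 g(17,-1)=4862
t=18: g(18,-18)=1 g(18,-16)=17 g(18,-14)=135 g(18,-12)=663 g(18,-10)=2244 g(18,-8)=5508 g(18,-6)=9996 g(18,-4)=13260 g(18,-2)=11934 g(18,0)=4862
Paths never hitting 1: Σ_s g(18,s) = 48620
Paths hitting 1: 2^18 - 48620 = 213524
P = 213524/262144 = 53381/65536

Answer: 53381/65536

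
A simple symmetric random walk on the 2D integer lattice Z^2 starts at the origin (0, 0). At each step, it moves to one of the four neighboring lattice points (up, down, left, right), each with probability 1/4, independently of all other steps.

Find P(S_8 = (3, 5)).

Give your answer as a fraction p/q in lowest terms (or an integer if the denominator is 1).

Let h be the number of horizontal steps (so 8-h are vertical). To end at (3,5) need (h+3)/2 right-steps and ((8-h)+5)/2 up-steps.
Sum over h with 3 ≤ h ≤ 3, h ≡ 1 (mod 2), 8-h ≡ 1 (mod 2):
h=3: C(8,3)·C(3,3)·C(5,5) = 56·1·1 = 56
Total favorable: 56
Total paths: 4^8 = 65536
P = 56/65536 = 7/8192

Answer: 7/8192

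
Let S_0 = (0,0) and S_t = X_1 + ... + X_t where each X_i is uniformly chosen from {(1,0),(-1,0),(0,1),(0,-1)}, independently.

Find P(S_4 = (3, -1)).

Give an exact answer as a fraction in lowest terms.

Answer: 1/64

Derivation:
Let h be the number of horizontal steps (so 4-h are vertical). To end at (3,-1) need (h+3)/2 right-steps and ((4-h)-1)/2 up-steps.
Sum over h with 3 ≤ h ≤ 3, h ≡ 1 (mod 2), 4-h ≡ 1 (mod 2):
h=3: C(4,3)·C(3,3)·C(1,0) = 4·1·1 = 4
Total favorable: 4
Total paths: 4^4 = 256
P = 4/256 = 1/64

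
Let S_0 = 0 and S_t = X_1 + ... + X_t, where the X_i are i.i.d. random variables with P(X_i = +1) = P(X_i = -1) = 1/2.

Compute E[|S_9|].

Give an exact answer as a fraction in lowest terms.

Answer: 315/128

Derivation:
S_9 takes values m ≡ 1 (mod 2) with |m| ≤ 9; P(S_9=m) = C(9,(9+m)/2)/2^9.
Total paths: 2^9 = 512
Distribution: P(S=-9)=1/512, P(S=-7)=9/512, P(S=-5)=36/512, P(S=-3)=84/512, P(S=-1)=126/512, P(S=1)=126/512, P(S=3)=84/512, P(S=5)=36/512, P(S=7)=9/512, P(S=9)=1/512
E[|S_9|] = Σ_m |m|·P(S_9=m) = 1260/512 = 315/128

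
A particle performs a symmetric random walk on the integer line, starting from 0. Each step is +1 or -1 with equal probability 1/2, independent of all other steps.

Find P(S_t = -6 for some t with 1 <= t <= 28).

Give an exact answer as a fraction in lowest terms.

Count via complement. Let g(t,s) = #length-t paths at position s with S_1..S_t all ≠ -6.
g(t,s) = g(t-1,s-1) + g(t-1,s+1) for s ≠ -6; g(t,-6) = 0.
t=0: g(0,0)=1
t=1: g(1,-1)=1 g(1,1)=1
t=2: g(2,-2)=1 g(2,0)=2 g(2,2)=1
t=3: g(3,-3)=1 g(3,-1)=3 g(3,1)=3 g(3,3)=1
t=4: g(4,-4)=1 g(4,-2)=4 g(4,0)=6 g(4,2)=4 g(4,4)=1
t=5: g(5,-5)=1 g(5,-3)=5 g(5,-1)=10 g(5,1)=10 g(5,3)=5 g(5,5)=1
t=6: g(6,-4)=6 g(6,-2)=15 g(6,0)=20 g(6,2)=15 g(6,4)=6 g(6,6)=1
t=7: g(7,-5)=6 g(7,-3)=21 g(7,-1)=35 g(7,1)=35 g(7,3)=21 g(7,5)=7 g(7,7)=1
t=8: g(8,-4)=27 g(8,-2)=56 g(8,0)=70 g(8,2)=56 g(8,4)=28 g(8,6)=8 g(8,8)=1
t=9: g(9,-5)=27 g(9,-3)=83 g(9,-1)=126 g(9,1)=126 g(9,3)=84 g(9,5)=36 g(9,7)=9 g(9,9)=1
t=10: g(10,-4)=110 g(10,-2)=209 g(10,0)=252 g(10,2)=210 g(10,4)=120 g(10,6)=45 g(10,8)=10 g(10,10)=1
t=11: g(11,-5)=110 g(11,-3)=319 g(11,-1)=461 g(11,1)=462 g(11,3)=330 g(11,5)=165 g(11,7)=55 g(11,9)=11 g(11,11)=1
t=12: g(12,-4)=429 g(12,-2)=780 g(12,0)=923 g(12,2)=792 g(12,4)=495 g(12,6)=220 g(12,8)=66 g(12,10)=12 g(12,12)=1
t=13: g(13,-5)=429 g(13,-3)=1209 g(13,-1)=1703 g(13,1)=1715 g(13,3)=1287 g(13,5)=715 g(13,7)=286 g(13,9)=78 g(13,11)=13 g(13,13)=1
t=14: g(14,-4)=1638 g(14,-2)=2912 g(14,0)=3418 g(14,2)=3002 g(14,4)=2002 g(14,6)=1001 g(14,8)=364 g(14,10)=91 g(14,12)=14 g(14,14)=1
t=15: g(15,-5)=1638 g(15,-3)=4550 g(15,-1)=6330 g(15,1)=6420 g(15,3)=5004 g(15,5)=3003 g(15,7)=1365 g(15,9)=455 g(15,11)=105 g(15,13)=15 g(15,15)=1
t=16: g(16,-4)=6188 g(16,-2)=10880 g(16,0)=12750 g(16,2)=11424 g(16,4)=8007 g(16,6)=4368 g(16,8)=1820 g(16,10)=560 g(16,12)=120 g(16,14)=16 g(16,16)=1
t=17: g(17,-5)=6188 g(17,-3)=17068 g(17,-1)=23630 g(17,1)=24174 g(17,3)=19431 g(17,5)=12375 g(17,7)=6188 g(17,9)=2380 g(17,11)=680 g(17,13)=136 g(17,15)=17 g(17,17)=1
t=18: g(18,-4)=23256 g(18,-2)=40698 g(18,0)=47804 g(18,2)=43605 g(18,4)=31806 g(18,6)=18563 g(18,8)=8568 g(18,10)=3060 g(18,12)=816 g(18,14)=153 g(18,16)=18 g(18,18)=1
t=19: g(19,-5)=23256 g(19,-3)=63954 g(19,-1)=88502 g(19,1)=91409 g(19,3)=75411 g(19,5)=50369 g(19,7)=27131 g(19,9)=11628 g(19,11)=3876 g(19,13)=969 g(19,15)=171 g(19,17)=19 g(19,19)=1
t=20: g(20,-4)=87210 g(20,-2)=152456 g(20,0)=179911 g(20,2)=166820 g(20,4)=125780 g(20,6)=77500 g(20,8)=38759 g(20,10)=15504 g(20,12)=4845 g(20,14)=1140 g(20,16)=190 g(20,18)=20 g(20,20)=1
t=21: g(21,-5)=87210 g(21,-3)=239666 g(21,-1)=332367 g(21,1)=346731 g(21,3)=292600 g(21,5)=203280 g(21,7)=116259 g(21,9)=54263 g(21,11)=20349 g(21,13)=5985 g(21,15)=1330 g(21,17)=210 g(21,19)=21 g(21,21)=1
t=22: g(22,-4)=326876 g(22,-2)=572033 g(22,0)=679098 g(22,2)=639331 g(22,4)=495880 g(22,6)=319539 g(22,8)=170522 g(22,10)=74612 g(22,12)=26334 g(22,14)=7315 g(22,16)=1540 g(22,18)=231 g(22,20)=22 g(22,22)=1
t=23: g(23,-5)=326876 g(23,-3)=898909 g(23,-1)=1251131 g(23,1)=1318429 g(23,3)=1135211 g(23,5)=815419 g(23,7)=490061 g(23,9)=245134 g(23,11)=100946 g(23,13)=33649 g(23,15)=8855 g(23,17)=1771 g(23,19)=253 g(23,21)=23 g(23,23)=1
t=24: g(24,-4)=1225785 g(24,-2)=2150040 g(24,0)=2569560 g(24,2)=2453640 g(24,4)=1950630 g(24,6)=1305480 g(24,8)=735195 g(24,10)=346080 g(24,12)=134595 g(24,14)=42504 g(24,16)=10626 g(24,18)=2024 g(24,20)=276 g(24,22)=24 g(24,24)=1
t=25: g(25,-5)=1225785 g(25,-3)=3375825 g(25,-1)=4719600 g(25,1)=5023200 g(25,3)=4404270 g(25,5)=3256110 g(25,7)=2040675 g(25,9)=1081275 g(25,11)=480675 g(25,13)=177099 g(25,15)=53130 g(25,17)=12650 g(25,19)=2300 g(25,21)=300 g(25,23)=25 g(25,25)=1
t=26: g(26,-4)=4601610 g(26,-2)=8095425 g(26,0)=9742800 g(26,2)=9427470 g(26,4)=7660380 g(26,6)=5296785 g(26,8)=3121950 g(26,10)=1561950 g(26,12)=657774 g(26,14)=230229 g(26,16)=65780 g(26,18)=14950 g(26,20)=2600 g(26,22)=325 g(26,24)=26 g(26,26)=1
t=27: g(27,-5)=4601610 g(27,-3)=12697035 g(27,-1)=17838225 g(27,1)=19170270 g(27,3)=17087850 g(27,5)=12957165 g(27,7)=8418735 g(27,9)=4683900 g(27,11)=2219724 g(27,13)=888003 g(27,15)=296009 g(27,17)=80730 g(27,19)=17550 g(27,21)=2925 g(27,23)=351 g(27,25)=27 g(27,27)=1
t=28: g(28,-4)=17298645 g(28,-2)=30535260 g(28,0)=37008495 g(28,2)=36258120 g(28,4)=30045015 g(28,6)=21375900 g(28,8)=13102635 g(28,10)=6903624 g(28,12)=3107727 g(28,14)=1184012 g(28,16)=376739 g(28,18)=98280 g(28,20)=20475 g(28,22)=3276 g(28,24)=378 g(28,26)=28 g(28,28)=1
Paths never hitting -6: Σ_s g(28,s) = 197318610
Paths hitting -6: 2^28 - 197318610 = 71116846
P = 71116846/268435456 = 35558423/134217728

Answer: 35558423/134217728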